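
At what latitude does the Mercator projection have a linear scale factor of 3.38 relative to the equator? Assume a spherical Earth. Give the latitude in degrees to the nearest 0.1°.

72.8°

Mercator scale is k = sec φ = 1/cos φ.
1/cos φ = 3.38  ⇒  cos φ = 0.2959  ⇒  φ = arccos(0.2959) ≈ 72.8°.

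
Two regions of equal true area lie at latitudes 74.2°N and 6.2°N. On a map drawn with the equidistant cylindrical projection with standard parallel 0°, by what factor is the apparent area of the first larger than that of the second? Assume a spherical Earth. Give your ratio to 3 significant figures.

For the equirectangular projection with φ₀ = 0 (plate carrée), h = 1 along meridians and k = sec φ along parallels.
Areal scale at 74.2°: h·k = 1.000 × 3.673 = 3.673.
Areal scale at 6.2°: h·k = 1.000 × 1.006 = 1.006.
Ratio = 3.673/1.006 ≈ 3.65.

3.65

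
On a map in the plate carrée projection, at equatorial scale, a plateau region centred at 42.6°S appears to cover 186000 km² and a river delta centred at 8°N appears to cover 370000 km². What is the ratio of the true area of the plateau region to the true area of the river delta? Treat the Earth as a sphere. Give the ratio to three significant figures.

Plate carrée has h = 1 and k = sec φ, giving areal scale sec φ; true area = (apparent area) · cos φ.
True area of plateau region: 186000 × cos(42.6°) = 186000 × 0.7361 = 136900 km².
True area of river delta: 370000 × cos(8°) = 370000 × 0.9903 = 366400 km².
Ratio = 136900 / 366400 ≈ 0.374.

0.374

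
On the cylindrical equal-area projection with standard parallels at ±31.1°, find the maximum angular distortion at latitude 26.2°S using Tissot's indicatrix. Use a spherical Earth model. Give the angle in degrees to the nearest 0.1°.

A cylindrical equal-area projection with standard parallel φ₀ has meridian scale h = cos φ / cos φ₀ and parallel scale k = cos φ₀ / cos φ (so areas are preserved, h·k = 1).
At 26.2°: h = 1.048, k = 0.9543; principal scales a = 1.048, b = 0.9543.
sin(ω/2) = (a − b)/(a + b) = 0.09356/2.002 = 0.04673, so ω = 2 arcsin(0.04673) ≈ 5.4°.

5.4°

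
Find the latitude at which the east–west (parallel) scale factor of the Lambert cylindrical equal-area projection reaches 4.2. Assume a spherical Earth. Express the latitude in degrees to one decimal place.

The Lambert cylindrical equal-area projection is the cylindrical equal-area projection with its standard parallel at the equator (φ₀ = 0). For cylindrical equal-area with standard parallel φ₀, h = cos φ / cos φ₀ and k = cos φ₀ / cos φ, so h·k = 1.
k = cos φ₀ / cos φ = 4.2  ⇒  cos φ = cos 0° / 4.2 = 0.2381.
φ = arccos(0.2381) ≈ 76.2°.

76.2°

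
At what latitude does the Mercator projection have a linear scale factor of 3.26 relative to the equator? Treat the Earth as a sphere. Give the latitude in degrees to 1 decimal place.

72.1°

Mercator scale is k = sec φ = 1/cos φ.
1/cos φ = 3.26  ⇒  cos φ = 0.3067  ⇒  φ = arccos(0.3067) ≈ 72.1°.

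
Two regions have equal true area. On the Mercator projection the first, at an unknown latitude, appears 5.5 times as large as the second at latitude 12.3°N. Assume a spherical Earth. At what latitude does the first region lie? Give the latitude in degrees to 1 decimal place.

For equal true areas on Mercator, apparent areas scale as sec²φ, so the ratio is cos²φ₂ / cos²φ₁.
cos²φ₂ / cos²φ₁ = 5.5  ⇒  cos φ₁ = cos 12.3° / √5.5 = 0.9770/2.345 = 0.4166.
φ₁ = arccos(0.4166) ≈ 65.4°.

65.4°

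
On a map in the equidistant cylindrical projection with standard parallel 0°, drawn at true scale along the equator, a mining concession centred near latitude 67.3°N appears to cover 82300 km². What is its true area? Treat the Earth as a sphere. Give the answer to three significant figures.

In the plate carrée (x = Rλ, y = Rφ), meridians are true-scale (h = 1) and parallels are stretched by k = sec φ.
Areal scale = h·k = 1 × sec φ; at 67.3°, h = 1.000, k = 2.591, so h·k = 2.591.
True area = apparent / (areal scale) = 82300 / 2.591 ≈ 31800 km².

31800 km²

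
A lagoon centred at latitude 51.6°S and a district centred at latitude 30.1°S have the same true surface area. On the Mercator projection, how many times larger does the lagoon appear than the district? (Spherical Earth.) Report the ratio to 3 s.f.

1.94

On Mercator, area is exaggerated by sec²φ = 1/cos²φ.
At 51.6°: sec²(51.6°) = 1/0.6211² = 2.592.
At 30.1°: sec²(30.1°) = 1/0.8652² = 1.336.
Ratio = 2.592/1.336 = cos²(30.1°)/cos²(51.6°) ≈ 1.94.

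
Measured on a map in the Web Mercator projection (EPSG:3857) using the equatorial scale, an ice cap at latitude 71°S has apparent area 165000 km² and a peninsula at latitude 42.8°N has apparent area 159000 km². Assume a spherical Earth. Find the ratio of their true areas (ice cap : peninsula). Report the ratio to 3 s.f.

0.204

Mercator's areal exaggeration is sec²φ; hence true area = (apparent area) · cos²φ.
True area of ice cap: 165000 × cos²(71°) = 165000 × 0.1060 = 17490 km².
True area of peninsula: 159000 × cos²(42.8°) = 159000 × 0.5384 = 85600 km².
Ratio = 17490 / 85600 ≈ 0.204.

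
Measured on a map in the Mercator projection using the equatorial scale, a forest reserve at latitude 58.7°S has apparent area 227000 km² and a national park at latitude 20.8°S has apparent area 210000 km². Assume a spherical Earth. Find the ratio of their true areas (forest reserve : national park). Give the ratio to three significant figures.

Since Mercator area scale is 1/cos²φ, the true area equals the apparent area multiplied by cos²φ.
True area of forest reserve: 227000 × cos²(58.7°) = 227000 × 0.2699 = 61270 km².
True area of national park: 210000 × cos²(20.8°) = 210000 × 0.8739 = 183500 km².
Ratio = 61270 / 183500 ≈ 0.334.

0.334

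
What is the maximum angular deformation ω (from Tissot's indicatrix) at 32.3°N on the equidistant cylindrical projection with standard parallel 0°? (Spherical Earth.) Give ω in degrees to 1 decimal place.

9.6°

Plate carrée maps x = Rλ, y = Rφ. The meridian scale is h = 1 and the parallel scale is k = 1/cos φ = sec φ.
At 32.3°: h = 1.000, k = 1.183; principal scales a = 1.183, b = 1.000.
sin(ω/2) = (a − b)/(a + b) = 0.1831/2.183 = 0.08386, so ω = 2 arcsin(0.08386) ≈ 9.6°.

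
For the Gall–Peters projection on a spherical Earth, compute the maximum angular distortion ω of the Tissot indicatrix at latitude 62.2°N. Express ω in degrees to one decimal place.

The Gall–Peters projection is cylindrical equal-area with φ₀ = 45°. For cylindrical equal-area with standard parallel φ₀, h = cos φ / cos φ₀ and k = cos φ₀ / cos φ, so h·k = 1.
At 62.2°: h = 0.6596, k = 1.516; principal scales a = 1.516, b = 0.6596.
sin(ω/2) = (a − b)/(a + b) = 0.8566/2.176 = 0.3937, so ω = 2 arcsin(0.3937) ≈ 46.4°.

46.4°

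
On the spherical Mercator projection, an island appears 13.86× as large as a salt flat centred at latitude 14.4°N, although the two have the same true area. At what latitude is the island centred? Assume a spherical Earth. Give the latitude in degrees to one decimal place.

74.9°

Mercator areal scale is sec²φ, so apparent-area ratio = sec²φ₁ / sec²φ₂ = cos²φ₂ / cos²φ₁.
cos²φ₂ / cos²φ₁ = 13.86  ⇒  cos φ₁ = cos 14.4° / √13.86 = 0.9686/3.723 = 0.2602.
φ₁ = arccos(0.2602) ≈ 74.9°.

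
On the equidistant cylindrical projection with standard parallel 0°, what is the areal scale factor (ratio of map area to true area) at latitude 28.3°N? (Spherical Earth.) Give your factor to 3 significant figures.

For the equirectangular projection with φ₀ = 0 (plate carrée), h = 1 along meridians and k = sec φ along parallels.
Areal scale = h·k = 1 × sec φ; at 28.3°, h = 1.000, k = 1.136, so h·k = 1.136.

1.14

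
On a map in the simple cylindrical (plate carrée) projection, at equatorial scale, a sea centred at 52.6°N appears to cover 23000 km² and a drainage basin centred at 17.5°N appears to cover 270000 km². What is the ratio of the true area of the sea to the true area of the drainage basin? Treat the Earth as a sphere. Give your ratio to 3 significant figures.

On the plate carrée, areal scale = h·k = 1 × sec φ, so true area = apparent × cos φ.
True area of sea: 23000 × cos(52.6°) = 23000 × 0.6074 = 13970 km².
True area of drainage basin: 270000 × cos(17.5°) = 270000 × 0.9537 = 257500 km².
Ratio = 13970 / 257500 ≈ 0.0543.

0.0543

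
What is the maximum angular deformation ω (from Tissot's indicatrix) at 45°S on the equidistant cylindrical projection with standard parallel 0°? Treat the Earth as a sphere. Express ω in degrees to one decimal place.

19.8°

In the plate carrée (x = Rλ, y = Rφ), meridians are true-scale (h = 1) and parallels are stretched by k = sec φ.
At 45°: h = 1.000, k = 1.414; principal scales a = 1.414, b = 1.000.
sin(ω/2) = (a − b)/(a + b) = 0.4142/2.414 = 0.1716, so ω = 2 arcsin(0.1716) ≈ 19.8°.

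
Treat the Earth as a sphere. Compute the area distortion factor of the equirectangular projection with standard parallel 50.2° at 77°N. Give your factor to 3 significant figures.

2.85

In the equirectangular projection with standard parallel φ₀ = 50.2° (x = Rλ cos φ₀, y = Rφ), meridians are true-scale (h = 1) and the parallel scale is k = cos φ₀ / cos φ.
Areal scale = h·k = 1 × cos φ₀ / cos φ; at 77°, h = 1.000, k = 2.846, so h·k = 2.846.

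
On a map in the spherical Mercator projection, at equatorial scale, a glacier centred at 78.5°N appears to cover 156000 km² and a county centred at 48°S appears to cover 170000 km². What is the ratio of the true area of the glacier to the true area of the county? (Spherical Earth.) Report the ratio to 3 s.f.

On Mercator the areal scale is sec²φ, so true area = apparent × cos²φ.
True area of glacier: 156000 × cos²(78.5°) = 156000 × 0.03975 = 6201 km².
True area of county: 170000 × cos²(48°) = 170000 × 0.4477 = 76120 km².
Ratio = 6201 / 76120 ≈ 0.0815.

0.0815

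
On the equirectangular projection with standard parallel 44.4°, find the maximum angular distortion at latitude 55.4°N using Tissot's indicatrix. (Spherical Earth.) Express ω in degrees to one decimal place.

13.1°

The equidistant cylindrical projection with φ₀ = 44.4° has h = 1 (meridians true) and k = cos φ₀ / cos φ along parallels.
At 55.4°: h = 1.000, k = 1.258; principal scales a = 1.258, b = 1.000.
sin(ω/2) = (a − b)/(a + b) = 0.2582/2.258 = 0.1143, so ω = 2 arcsin(0.1143) ≈ 13.1°.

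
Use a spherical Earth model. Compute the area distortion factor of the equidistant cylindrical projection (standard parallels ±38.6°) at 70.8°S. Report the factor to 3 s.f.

2.38

In the equirectangular projection with standard parallel φ₀ = 38.6° (x = Rλ cos φ₀, y = Rφ), meridians are true-scale (h = 1) and the parallel scale is k = cos φ₀ / cos φ.
Areal scale = h·k = 1 × cos φ₀ / cos φ; at 70.8°, h = 1.000, k = 2.376, so h·k = 2.376.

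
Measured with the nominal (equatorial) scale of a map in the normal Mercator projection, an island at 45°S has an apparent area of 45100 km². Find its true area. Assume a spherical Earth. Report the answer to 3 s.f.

22600 km²

The Mercator projection is conformal; its linear scale factor is the same in every direction and equals sec φ = 1/cos φ.
Areal scale = k² = sec²φ = 1/cos²(45°) = 1/0.7071² = 2.000.
True area = apparent / (areal scale) = 45100 / 2.000 ≈ 22600 km².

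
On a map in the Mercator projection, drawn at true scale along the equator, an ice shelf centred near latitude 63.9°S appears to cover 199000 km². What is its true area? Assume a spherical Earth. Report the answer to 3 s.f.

38500 km²

Mercator is conformal, so the point scale is isotropic: h = k = sec φ = 1/cos φ.
Areal scale = k² = sec²φ = 1/cos²(63.9°) = 1/0.4399² = 5.167.
True area = apparent / (areal scale) = 199000 / 5.167 ≈ 38500 km².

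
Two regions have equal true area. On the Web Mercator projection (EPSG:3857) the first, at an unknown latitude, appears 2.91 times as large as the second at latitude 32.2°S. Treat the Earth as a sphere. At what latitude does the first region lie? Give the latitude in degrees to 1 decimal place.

Mercator areal scale is sec²φ, so apparent-area ratio = sec²φ₁ / sec²φ₂ = cos²φ₂ / cos²φ₁.
cos²φ₂ / cos²φ₁ = 2.91  ⇒  cos φ₁ = cos 32.2° / √2.91 = 0.8462/1.706 = 0.4960.
φ₁ = arccos(0.4960) ≈ 60.3°.

60.3°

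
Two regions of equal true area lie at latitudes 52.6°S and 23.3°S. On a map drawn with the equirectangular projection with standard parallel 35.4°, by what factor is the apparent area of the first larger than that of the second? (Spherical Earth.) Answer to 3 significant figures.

1.51

In the equirectangular projection with standard parallel φ₀ = 35.4° (x = Rλ cos φ₀, y = Rφ), meridians are true-scale (h = 1) and the parallel scale is k = cos φ₀ / cos φ.
Areal scale at 52.6°: h·k = 1.000 × 1.342 = 1.342.
Areal scale at 23.3°: h·k = 1.000 × 0.8875 = 0.8875.
Ratio = 1.342/0.8875 ≈ 1.51.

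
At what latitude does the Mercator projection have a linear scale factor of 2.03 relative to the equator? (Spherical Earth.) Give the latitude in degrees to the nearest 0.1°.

Mercator scale is k = sec φ = 1/cos φ.
1/cos φ = 2.03  ⇒  cos φ = 0.4926  ⇒  φ = arccos(0.4926) ≈ 60.5°.

60.5°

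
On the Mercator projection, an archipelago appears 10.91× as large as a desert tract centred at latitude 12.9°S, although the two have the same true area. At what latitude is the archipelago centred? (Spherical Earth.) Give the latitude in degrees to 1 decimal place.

72.8°

Mercator areal scale is sec²φ, so apparent-area ratio = sec²φ₁ / sec²φ₂ = cos²φ₂ / cos²φ₁.
cos²φ₂ / cos²φ₁ = 10.91  ⇒  cos φ₁ = cos 12.9° / √10.91 = 0.9748/3.303 = 0.2951.
φ₁ = arccos(0.2951) ≈ 72.8°.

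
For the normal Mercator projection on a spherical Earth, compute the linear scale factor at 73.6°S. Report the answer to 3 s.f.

3.54

For Mercator, h = k = sec φ (a conformal cylindrical projection has a single point scale, 1/cos φ).
k = 1/cos 73.6° = 1/0.2823 = 3.542.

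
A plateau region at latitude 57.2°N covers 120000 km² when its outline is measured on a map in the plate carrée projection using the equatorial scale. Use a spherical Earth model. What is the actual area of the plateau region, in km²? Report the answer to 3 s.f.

65000 km²

For the equirectangular projection with φ₀ = 0 (plate carrée), h = 1 along meridians and k = sec φ along parallels.
Areal scale = h·k = 1 × sec φ; at 57.2°, h = 1.000, k = 1.846, so h·k = 1.846.
True area = apparent / (areal scale) = 120000 / 1.846 ≈ 65000 km².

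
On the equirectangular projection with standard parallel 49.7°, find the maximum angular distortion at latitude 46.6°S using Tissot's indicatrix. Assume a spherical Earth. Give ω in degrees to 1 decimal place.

With standard parallel φ₀ = 49.7°, the equirectangular projection gives x = Rλ cos φ₀, y = Rφ, so h = 1 and k = cos 49.7° / cos φ.
At 46.6°: h = 1.000, k = 0.9413; principal scales a = 1.000, b = 0.9413.
sin(ω/2) = (a − b)/(a + b) = 0.05865/1.941 = 0.03021, so ω = 2 arcsin(0.03021) ≈ 3.5°.

3.5°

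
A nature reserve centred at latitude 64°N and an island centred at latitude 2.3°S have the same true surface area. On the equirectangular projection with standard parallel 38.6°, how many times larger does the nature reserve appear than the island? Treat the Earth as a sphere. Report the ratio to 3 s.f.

With standard parallel φ₀ = 38.6°, the equirectangular projection gives x = Rλ cos φ₀, y = Rφ, so h = 1 and k = cos 38.6° / cos φ.
Areal scale at 64°: h·k = 1.000 × 1.783 = 1.783.
Areal scale at 2.3°: h·k = 1.000 × 0.7822 = 0.7822.
Ratio = 1.783/0.7822 ≈ 2.28.

2.28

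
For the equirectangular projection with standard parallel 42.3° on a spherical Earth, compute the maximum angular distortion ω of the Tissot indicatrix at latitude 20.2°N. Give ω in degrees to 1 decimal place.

The equidistant cylindrical projection with φ₀ = 42.3° has h = 1 (meridians true) and k = cos φ₀ / cos φ along parallels.
At 20.2°: h = 1.000, k = 0.7881; principal scales a = 1.000, b = 0.7881.
sin(ω/2) = (a − b)/(a + b) = 0.2119/1.788 = 0.1185, so ω = 2 arcsin(0.1185) ≈ 13.6°.

13.6°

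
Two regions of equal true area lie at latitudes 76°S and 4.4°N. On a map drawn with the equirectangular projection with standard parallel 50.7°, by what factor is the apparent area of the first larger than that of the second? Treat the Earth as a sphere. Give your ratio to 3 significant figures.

4.12

With standard parallel φ₀ = 50.7°, the equirectangular projection gives x = Rλ cos φ₀, y = Rφ, so h = 1 and k = cos 50.7° / cos φ.
Areal scale at 76°: h·k = 1.000 × 2.618 = 2.618.
Areal scale at 4.4°: h·k = 1.000 × 0.6353 = 0.6353.
Ratio = 2.618/0.6353 ≈ 4.12.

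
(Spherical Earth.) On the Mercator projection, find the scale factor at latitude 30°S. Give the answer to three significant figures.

The Mercator projection is conformal; its linear scale factor is the same in every direction and equals sec φ = 1/cos φ.
k = 1/cos 30° = 1/0.8660 = 1.155.

1.15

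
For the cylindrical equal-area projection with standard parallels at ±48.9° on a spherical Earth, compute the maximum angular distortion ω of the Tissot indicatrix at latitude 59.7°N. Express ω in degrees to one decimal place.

A cylindrical equal-area projection with standard parallel φ₀ has meridian scale h = cos φ / cos φ₀ and parallel scale k = cos φ₀ / cos φ (so areas are preserved, h·k = 1).
At 59.7°: h = 0.7675, k = 1.303; principal scales a = 1.303, b = 0.7675.
sin(ω/2) = (a − b)/(a + b) = 0.5355/2.070 = 0.2586, so ω = 2 arcsin(0.2586) ≈ 30.0°.

30.0°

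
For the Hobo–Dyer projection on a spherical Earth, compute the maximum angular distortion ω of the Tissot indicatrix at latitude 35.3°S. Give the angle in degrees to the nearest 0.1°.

The Hobo–Dyer projection is cylindrical equal-area with φ₀ = 37.5°. For cylindrical equal-area with standard parallel φ₀, h = cos φ / cos φ₀ and k = cos φ₀ / cos φ, so h·k = 1.
At 35.3°: h = 1.029, k = 0.9721; principal scales a = 1.029, b = 0.9721.
sin(ω/2) = (a − b)/(a + b) = 0.05664/2.001 = 0.02831, so ω = 2 arcsin(0.02831) ≈ 3.2°.

3.2°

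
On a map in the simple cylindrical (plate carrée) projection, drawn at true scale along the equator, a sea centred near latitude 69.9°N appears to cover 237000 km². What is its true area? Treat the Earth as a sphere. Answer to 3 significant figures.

81400 km²

In the plate carrée (x = Rλ, y = Rφ), meridians are true-scale (h = 1) and parallels are stretched by k = sec φ.
Areal scale = h·k = 1 × sec φ; at 69.9°, h = 1.000, k = 2.910, so h·k = 2.910.
True area = apparent / (areal scale) = 237000 / 2.910 ≈ 81400 km².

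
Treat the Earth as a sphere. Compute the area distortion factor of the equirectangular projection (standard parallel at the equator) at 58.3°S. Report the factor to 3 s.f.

In the plate carrée (x = Rλ, y = Rφ), meridians are true-scale (h = 1) and parallels are stretched by k = sec φ.
Areal scale = h·k = 1 × sec φ; at 58.3°, h = 1.000, k = 1.903, so h·k = 1.903.

1.90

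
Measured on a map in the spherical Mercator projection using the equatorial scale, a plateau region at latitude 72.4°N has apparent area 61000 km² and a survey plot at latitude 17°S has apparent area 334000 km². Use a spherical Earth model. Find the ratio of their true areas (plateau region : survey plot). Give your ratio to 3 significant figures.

Mercator's areal exaggeration is sec²φ; hence true area = (apparent area) · cos²φ.
True area of plateau region: 61000 × cos²(72.4°) = 61000 × 0.09143 = 5577 km².
True area of survey plot: 334000 × cos²(17°) = 334000 × 0.9145 = 305400 km².
Ratio = 5577 / 305400 ≈ 0.0183.

0.0183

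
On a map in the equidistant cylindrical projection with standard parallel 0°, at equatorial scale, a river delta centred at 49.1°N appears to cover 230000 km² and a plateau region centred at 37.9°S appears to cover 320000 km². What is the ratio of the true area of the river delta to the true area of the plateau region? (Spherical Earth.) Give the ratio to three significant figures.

On the plate carrée, areal scale = h·k = 1 × sec φ, so true area = apparent × cos φ.
True area of river delta: 230000 × cos(49.1°) = 230000 × 0.6547 = 150600 km².
True area of plateau region: 320000 × cos(37.9°) = 320000 × 0.7891 = 252500 km².
Ratio = 150600 / 252500 ≈ 0.596.

0.596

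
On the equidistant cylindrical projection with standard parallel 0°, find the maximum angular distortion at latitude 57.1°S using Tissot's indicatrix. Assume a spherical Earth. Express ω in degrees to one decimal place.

In the plate carrée (x = Rλ, y = Rφ), meridians are true-scale (h = 1) and parallels are stretched by k = sec φ.
At 57.1°: h = 1.000, k = 1.841; principal scales a = 1.841, b = 1.000.
sin(ω/2) = (a − b)/(a + b) = 0.8410/2.841 = 0.2960, so ω = 2 arcsin(0.2960) ≈ 34.4°.

34.4°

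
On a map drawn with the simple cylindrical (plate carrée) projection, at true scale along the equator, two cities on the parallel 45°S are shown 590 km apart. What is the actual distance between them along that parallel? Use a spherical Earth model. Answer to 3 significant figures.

417 km

For the equirectangular projection with φ₀ = 0 (plate carrée), h = 1 along meridians and k = sec φ along parallels.
Along the parallel at 45°, map distances are exaggerated by k = sec 45° = 1.414.
True distance = 590 / 1.414 = 590 × cos 45° ≈ 417 km.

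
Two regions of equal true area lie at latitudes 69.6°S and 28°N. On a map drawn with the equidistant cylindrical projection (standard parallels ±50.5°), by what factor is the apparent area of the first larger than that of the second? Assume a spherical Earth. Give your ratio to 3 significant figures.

The equidistant cylindrical projection with φ₀ = 50.5° has h = 1 (meridians true) and k = cos φ₀ / cos φ along parallels.
Areal scale at 69.6°: h·k = 1.000 × 1.825 = 1.825.
Areal scale at 28°: h·k = 1.000 × 0.7204 = 0.7204.
Ratio = 1.825/0.7204 ≈ 2.53.

2.53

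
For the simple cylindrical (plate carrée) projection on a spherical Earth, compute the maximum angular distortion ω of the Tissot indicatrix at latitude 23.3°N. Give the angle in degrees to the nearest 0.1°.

In the plate carrée (x = Rλ, y = Rφ), meridians are true-scale (h = 1) and parallels are stretched by k = sec φ.
At 23.3°: h = 1.000, k = 1.089; principal scales a = 1.089, b = 1.000.
sin(ω/2) = (a − b)/(a + b) = 0.08880/2.089 = 0.04251, so ω = 2 arcsin(0.04251) ≈ 4.9°.

4.9°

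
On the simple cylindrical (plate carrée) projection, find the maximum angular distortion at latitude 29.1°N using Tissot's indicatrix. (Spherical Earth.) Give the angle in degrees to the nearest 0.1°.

In the plate carrée (x = Rλ, y = Rφ), meridians are true-scale (h = 1) and parallels are stretched by k = sec φ.
At 29.1°: h = 1.000, k = 1.144; principal scales a = 1.144, b = 1.000.
sin(ω/2) = (a − b)/(a + b) = 0.1445/2.144 = 0.06737, so ω = 2 arcsin(0.06737) ≈ 7.7°.

7.7°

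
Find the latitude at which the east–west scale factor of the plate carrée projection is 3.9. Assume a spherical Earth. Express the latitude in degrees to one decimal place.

Plate carrée: h = 1, k = sec φ along parallels.
sec φ = 3.9  ⇒  cos φ = 0.2564  ⇒  φ ≈ 75.1°.

75.1°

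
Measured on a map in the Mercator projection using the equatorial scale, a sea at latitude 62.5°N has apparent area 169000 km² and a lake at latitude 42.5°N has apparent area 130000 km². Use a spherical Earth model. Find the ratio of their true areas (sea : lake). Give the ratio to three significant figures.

On Mercator the areal scale is sec²φ, so true area = apparent × cos²φ.
True area of sea: 169000 × cos²(62.5°) = 169000 × 0.2132 = 36030 km².
True area of lake: 130000 × cos²(42.5°) = 130000 × 0.5436 = 70670 km².
Ratio = 36030 / 70670 ≈ 0.510.

0.510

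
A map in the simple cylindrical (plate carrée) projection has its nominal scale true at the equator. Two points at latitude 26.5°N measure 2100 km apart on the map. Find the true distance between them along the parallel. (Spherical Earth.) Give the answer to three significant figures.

For the equirectangular projection with φ₀ = 0 (plate carrée), h = 1 along meridians and k = sec φ along parallels.
Along the parallel at 26.5°, map distances are exaggerated by k = sec 26.5° = 1.117.
True distance = 2100 / 1.117 = 2100 × cos 26.5° ≈ 1880 km.

1880 km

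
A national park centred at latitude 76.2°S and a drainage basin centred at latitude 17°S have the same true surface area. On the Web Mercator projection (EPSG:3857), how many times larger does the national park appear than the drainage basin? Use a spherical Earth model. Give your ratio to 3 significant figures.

On Mercator, area is exaggerated by sec²φ = 1/cos²φ.
At 76.2°: sec²(76.2°) = 1/0.2385² = 17.58.
At 17°: sec²(17°) = 1/0.9563² = 1.093.
Ratio = 17.58/1.093 = cos²(17°)/cos²(76.2°) ≈ 16.1.

16.1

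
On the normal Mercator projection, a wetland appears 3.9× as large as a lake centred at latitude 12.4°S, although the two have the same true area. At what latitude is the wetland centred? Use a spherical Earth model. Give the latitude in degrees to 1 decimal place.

On Mercator, (apparent₁)/(apparent₂) = sec²φ₁ / sec²φ₂ when true areas are equal.
cos²φ₂ / cos²φ₁ = 3.9  ⇒  cos φ₁ = cos 12.4° / √3.9 = 0.9767/1.975 = 0.4946.
φ₁ = arccos(0.4946) ≈ 60.4°.

60.4°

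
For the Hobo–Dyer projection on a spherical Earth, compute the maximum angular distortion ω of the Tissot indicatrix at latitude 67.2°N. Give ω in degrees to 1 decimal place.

75.9°

The Hobo–Dyer projection is cylindrical equal-area with φ₀ = 37.5°. For cylindrical equal-area with standard parallel φ₀, h = cos φ / cos φ₀ and k = cos φ₀ / cos φ, so h·k = 1.
At 67.2°: h = 0.4885, k = 2.047; principal scales a = 2.047, b = 0.4885.
sin(ω/2) = (a − b)/(a + b) = 1.559/2.536 = 0.6147, so ω = 2 arcsin(0.6147) ≈ 75.9°.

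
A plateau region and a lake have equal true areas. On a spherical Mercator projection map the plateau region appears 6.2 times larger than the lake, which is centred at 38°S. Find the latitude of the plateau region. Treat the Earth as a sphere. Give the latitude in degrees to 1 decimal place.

71.6°

For equal true areas on Mercator, apparent areas scale as sec²φ, so the ratio is cos²φ₂ / cos²φ₁.
cos²φ₂ / cos²φ₁ = 6.2  ⇒  cos φ₁ = cos 38° / √6.2 = 0.7880/2.490 = 0.3165.
φ₁ = arccos(0.3165) ≈ 71.6°.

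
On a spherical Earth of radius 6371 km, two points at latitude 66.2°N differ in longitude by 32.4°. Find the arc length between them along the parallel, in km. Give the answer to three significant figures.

Arc length along a parallel = R cos φ · Δλ (with Δλ in radians).
= 6371 × cos 66.2° × (32.4° × π/180) = 6371 × 0.4035 × 0.5655 ≈ 1450 km.

1450 km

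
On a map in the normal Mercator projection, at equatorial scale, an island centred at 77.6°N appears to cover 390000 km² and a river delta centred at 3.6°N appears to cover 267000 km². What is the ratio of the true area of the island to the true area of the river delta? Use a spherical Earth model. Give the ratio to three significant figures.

0.0676

On Mercator the areal scale is sec²φ, so true area = apparent × cos²φ.
True area of island: 390000 × cos²(77.6°) = 390000 × 0.04611 = 17980 km².
True area of river delta: 267000 × cos²(3.6°) = 267000 × 0.9961 = 265900 km².
Ratio = 17980 / 265900 ≈ 0.0676.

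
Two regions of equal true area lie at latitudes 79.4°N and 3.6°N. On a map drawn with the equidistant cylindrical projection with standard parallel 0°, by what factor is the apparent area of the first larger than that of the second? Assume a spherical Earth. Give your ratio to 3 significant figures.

Plate carrée maps x = Rλ, y = Rφ. The meridian scale is h = 1 and the parallel scale is k = 1/cos φ = sec φ.
Areal scale at 79.4°: h·k = 1.000 × 5.436 = 5.436.
Areal scale at 3.6°: h·k = 1.000 × 1.002 = 1.002.
Ratio = 5.436/1.002 ≈ 5.43.

5.43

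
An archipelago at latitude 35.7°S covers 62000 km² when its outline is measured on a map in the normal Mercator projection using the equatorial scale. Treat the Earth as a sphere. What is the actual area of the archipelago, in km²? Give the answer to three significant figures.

40900 km²

For Mercator, h = k = sec φ (a conformal cylindrical projection has a single point scale, 1/cos φ).
Areal scale = k² = sec²φ = 1/cos²(35.7°) = 1/0.8121² = 1.516.
True area = apparent / (areal scale) = 62000 / 1.516 ≈ 40900 km².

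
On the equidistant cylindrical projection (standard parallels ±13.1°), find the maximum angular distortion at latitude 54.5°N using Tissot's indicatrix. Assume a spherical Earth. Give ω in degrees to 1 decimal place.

29.3°

The equidistant cylindrical projection with φ₀ = 13.1° has h = 1 (meridians true) and k = cos φ₀ / cos φ along parallels.
At 54.5°: h = 1.000, k = 1.677; principal scales a = 1.677, b = 1.000.
sin(ω/2) = (a − b)/(a + b) = 0.6772/2.677 = 0.2530, so ω = 2 arcsin(0.2530) ≈ 29.3°.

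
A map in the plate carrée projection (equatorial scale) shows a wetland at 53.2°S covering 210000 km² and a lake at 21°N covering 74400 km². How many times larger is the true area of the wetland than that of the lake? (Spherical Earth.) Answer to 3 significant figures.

Plate carrée has h = 1 and k = sec φ, giving areal scale sec φ; true area = (apparent area) · cos φ.
True area of wetland: 210000 × cos(53.2°) = 210000 × 0.5990 = 125800 km².
True area of lake: 74400 × cos(21°) = 74400 × 0.9336 = 69460 km².
Ratio = 125800 / 69460 ≈ 1.81.

1.81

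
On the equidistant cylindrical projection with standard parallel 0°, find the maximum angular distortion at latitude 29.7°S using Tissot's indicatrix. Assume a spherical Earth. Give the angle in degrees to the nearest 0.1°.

Plate carrée maps x = Rλ, y = Rφ. The meridian scale is h = 1 and the parallel scale is k = 1/cos φ = sec φ.
At 29.7°: h = 1.000, k = 1.151; principal scales a = 1.151, b = 1.000.
sin(ω/2) = (a − b)/(a + b) = 0.1512/2.151 = 0.07030, so ω = 2 arcsin(0.07030) ≈ 8.1°.

8.1°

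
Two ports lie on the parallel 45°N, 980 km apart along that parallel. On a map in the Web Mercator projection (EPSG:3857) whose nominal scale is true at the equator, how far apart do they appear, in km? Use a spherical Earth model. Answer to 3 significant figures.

1390 km

Mercator is conformal, so the point scale is isotropic: h = k = sec φ = 1/cos φ.
Along the parallel, k = sec 45° = 1/0.7071 = 1.414.
Map distance = 980 × 1.414 ≈ 1390 km.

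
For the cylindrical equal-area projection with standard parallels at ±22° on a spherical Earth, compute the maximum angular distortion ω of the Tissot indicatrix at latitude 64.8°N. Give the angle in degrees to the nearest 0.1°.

Cylindrical equal-area (φ₀ = 22°): h = cos φ / cos 22° along meridians, k = cos 22° / cos φ along parallels; h·k = 1.
At 64.8°: h = 0.4592, k = 2.178; principal scales a = 2.178, b = 0.4592.
sin(ω/2) = (a − b)/(a + b) = 1.718/2.637 = 0.6517, so ω = 2 arcsin(0.6517) ≈ 81.3°.

81.3°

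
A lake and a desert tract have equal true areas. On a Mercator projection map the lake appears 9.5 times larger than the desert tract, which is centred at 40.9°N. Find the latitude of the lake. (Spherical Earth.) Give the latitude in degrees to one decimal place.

For equal true areas on Mercator, apparent areas scale as sec²φ, so the ratio is cos²φ₂ / cos²φ₁.
cos²φ₂ / cos²φ₁ = 9.5  ⇒  cos φ₁ = cos 40.9° / √9.5 = 0.7559/3.082 = 0.2452.
φ₁ = arccos(0.2452) ≈ 75.8°.

75.8°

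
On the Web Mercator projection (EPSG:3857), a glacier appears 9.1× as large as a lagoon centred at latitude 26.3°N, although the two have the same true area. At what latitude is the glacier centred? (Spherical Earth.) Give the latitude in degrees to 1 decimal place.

72.7°

On Mercator, (apparent₁)/(apparent₂) = sec²φ₁ / sec²φ₂ when true areas are equal.
cos²φ₂ / cos²φ₁ = 9.1  ⇒  cos φ₁ = cos 26.3° / √9.1 = 0.8965/3.017 = 0.2972.
φ₁ = arccos(0.2972) ≈ 72.7°.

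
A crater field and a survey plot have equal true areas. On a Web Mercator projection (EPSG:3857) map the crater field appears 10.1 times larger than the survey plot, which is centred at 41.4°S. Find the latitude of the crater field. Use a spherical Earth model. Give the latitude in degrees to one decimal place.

For equal true areas on Mercator, apparent areas scale as sec²φ, so the ratio is cos²φ₂ / cos²φ₁.
cos²φ₂ / cos²φ₁ = 10.1  ⇒  cos φ₁ = cos 41.4° / √10.1 = 0.7501/3.178 = 0.2360.
φ₁ = arccos(0.2360) ≈ 76.3°.

76.3°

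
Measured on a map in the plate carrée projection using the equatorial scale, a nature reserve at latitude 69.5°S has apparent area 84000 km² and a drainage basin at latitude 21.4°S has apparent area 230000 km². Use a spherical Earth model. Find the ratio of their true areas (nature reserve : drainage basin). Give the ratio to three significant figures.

0.137

On the plate carrée, areal scale = h·k = 1 × sec φ, so true area = apparent × cos φ.
True area of nature reserve: 84000 × cos(69.5°) = 84000 × 0.3502 = 29420 km².
True area of drainage basin: 230000 × cos(21.4°) = 230000 × 0.9311 = 214100 km².
Ratio = 29420 / 214100 ≈ 0.137.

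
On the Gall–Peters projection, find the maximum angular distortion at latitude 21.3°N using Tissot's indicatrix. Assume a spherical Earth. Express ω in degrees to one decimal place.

31.2°

The Gall–Peters projection is cylindrical equal-area with φ₀ = 45°. A cylindrical equal-area projection with standard parallel φ₀ has meridian scale h = cos φ / cos φ₀ and parallel scale k = cos φ₀ / cos φ (so areas are preserved, h·k = 1).
At 21.3°: h = 1.318, k = 0.7589; principal scales a = 1.318, b = 0.7589.
sin(ω/2) = (a − b)/(a + b) = 0.5587/2.077 = 0.2690, so ω = 2 arcsin(0.2690) ≈ 31.2°.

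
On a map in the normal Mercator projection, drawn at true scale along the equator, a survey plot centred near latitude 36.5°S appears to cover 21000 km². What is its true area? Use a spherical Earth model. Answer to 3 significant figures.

13600 km²

The Mercator projection is conformal; its linear scale factor is the same in every direction and equals sec φ = 1/cos φ.
Areal scale = k² = sec²φ = 1/cos²(36.5°) = 1/0.8039² = 1.548.
True area = apparent / (areal scale) = 21000 / 1.548 ≈ 13600 km².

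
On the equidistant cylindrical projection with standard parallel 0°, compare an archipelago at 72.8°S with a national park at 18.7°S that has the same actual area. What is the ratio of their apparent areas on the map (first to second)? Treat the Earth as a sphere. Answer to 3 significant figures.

For the equirectangular projection with φ₀ = 0 (plate carrée), h = 1 along meridians and k = sec φ along parallels.
Areal scale at 72.8°: h·k = 1.000 × 3.382 = 3.382.
Areal scale at 18.7°: h·k = 1.000 × 1.056 = 1.056.
Ratio = 3.382/1.056 ≈ 3.20.

3.20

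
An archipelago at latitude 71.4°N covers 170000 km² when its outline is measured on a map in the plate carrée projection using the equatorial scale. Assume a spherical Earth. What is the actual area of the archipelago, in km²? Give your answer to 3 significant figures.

In the plate carrée (x = Rλ, y = Rφ), meridians are true-scale (h = 1) and parallels are stretched by k = sec φ.
Areal scale = h·k = 1 × sec φ; at 71.4°, h = 1.000, k = 3.135, so h·k = 3.135.
True area = apparent / (areal scale) = 170000 / 3.135 ≈ 54200 km².

54200 km²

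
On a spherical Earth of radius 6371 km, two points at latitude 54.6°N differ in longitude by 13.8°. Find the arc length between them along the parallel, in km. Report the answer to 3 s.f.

Arc length along a parallel = R cos φ · Δλ (with Δλ in radians).
= 6371 × cos 54.6° × (13.8° × π/180) = 6371 × 0.5793 × 0.2409 ≈ 889 km.

889 km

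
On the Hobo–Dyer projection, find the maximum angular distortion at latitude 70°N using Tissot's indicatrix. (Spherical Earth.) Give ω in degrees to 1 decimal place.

86.7°

Hobo–Dyer is a cylindrical equal-area projection with standard parallels at ±37.5°. For cylindrical equal-area with standard parallel φ₀, h = cos φ / cos φ₀ and k = cos φ₀ / cos φ, so h·k = 1.
At 70°: h = 0.4311, k = 2.320; principal scales a = 2.320, b = 0.4311.
sin(ω/2) = (a − b)/(a + b) = 1.889/2.751 = 0.6865, so ω = 2 arcsin(0.6865) ≈ 86.7°.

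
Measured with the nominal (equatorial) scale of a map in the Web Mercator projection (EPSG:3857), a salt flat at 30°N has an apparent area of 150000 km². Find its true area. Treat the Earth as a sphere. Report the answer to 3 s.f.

Mercator is conformal, so the point scale is isotropic: h = k = sec φ = 1/cos φ.
Areal scale = k² = sec²φ = 1/cos²(30°) = 1/0.8660² = 1.333.
True area = apparent / (areal scale) = 150000 / 1.333 ≈ 112000 km².

112000 km²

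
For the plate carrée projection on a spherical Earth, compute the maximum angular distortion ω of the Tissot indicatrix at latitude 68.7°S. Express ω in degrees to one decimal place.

55.7°

Plate carrée maps x = Rλ, y = Rφ. The meridian scale is h = 1 and the parallel scale is k = 1/cos φ = sec φ.
At 68.7°: h = 1.000, k = 2.753; principal scales a = 2.753, b = 1.000.
sin(ω/2) = (a − b)/(a + b) = 1.753/3.753 = 0.4671, so ω = 2 arcsin(0.4671) ≈ 55.7°.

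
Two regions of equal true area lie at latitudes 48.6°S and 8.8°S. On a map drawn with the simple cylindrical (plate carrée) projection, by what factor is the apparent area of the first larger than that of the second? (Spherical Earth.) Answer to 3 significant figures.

1.49

For the equirectangular projection with φ₀ = 0 (plate carrée), h = 1 along meridians and k = sec φ along parallels.
Areal scale at 48.6°: h·k = 1.000 × 1.512 = 1.512.
Areal scale at 8.8°: h·k = 1.000 × 1.012 = 1.012.
Ratio = 1.512/1.012 ≈ 1.49.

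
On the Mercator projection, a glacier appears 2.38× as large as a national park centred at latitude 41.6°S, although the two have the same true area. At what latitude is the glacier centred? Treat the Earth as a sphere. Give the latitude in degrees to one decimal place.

Mercator areal scale is sec²φ, so apparent-area ratio = sec²φ₁ / sec²φ₂ = cos²φ₂ / cos²φ₁.
cos²φ₂ / cos²φ₁ = 2.38  ⇒  cos φ₁ = cos 41.6° / √2.38 = 0.7478/1.543 = 0.4847.
φ₁ = arccos(0.4847) ≈ 61.0°.

61.0°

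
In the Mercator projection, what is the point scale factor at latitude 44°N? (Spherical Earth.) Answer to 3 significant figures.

1.39

Mercator is conformal, so the point scale is isotropic: h = k = sec φ = 1/cos φ.
k = 1/cos 44° = 1/0.7193 = 1.390.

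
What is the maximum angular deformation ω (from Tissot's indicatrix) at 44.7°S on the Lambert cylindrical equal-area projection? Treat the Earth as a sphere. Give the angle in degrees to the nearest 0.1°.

The Lambert cylindrical equal-area projection is the cylindrical equal-area projection with its standard parallel at the equator (φ₀ = 0). Cylindrical equal-area (φ₀ = 0°): h = cos φ / cos 0° along meridians, k = cos 0° / cos φ along parallels; h·k = 1.
At 44.7°: h = 0.7108, k = 1.407; principal scales a = 1.407, b = 0.7108.
sin(ω/2) = (a − b)/(a + b) = 0.6961/2.118 = 0.3287, so ω = 2 arcsin(0.3287) ≈ 38.4°.

38.4°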